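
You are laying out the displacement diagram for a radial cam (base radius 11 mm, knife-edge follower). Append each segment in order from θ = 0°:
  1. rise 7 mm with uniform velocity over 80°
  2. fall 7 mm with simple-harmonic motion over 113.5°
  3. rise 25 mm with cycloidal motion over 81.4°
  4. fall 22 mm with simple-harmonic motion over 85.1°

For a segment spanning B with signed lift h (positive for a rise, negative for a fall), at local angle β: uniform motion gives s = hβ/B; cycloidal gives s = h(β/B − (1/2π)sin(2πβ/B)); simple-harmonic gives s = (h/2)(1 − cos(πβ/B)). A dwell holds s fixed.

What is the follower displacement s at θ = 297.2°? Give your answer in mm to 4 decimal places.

seg 1 [0°–80°] uniform, h=7: full span → s += 7 → s = 7.0000
seg 2 [80°–193.5°] simple-harmonic, h=-7: full span → s += -7 → s = 0.0000
seg 3 [193.5°–274.9°] cycloidal, h=25: full span → s += 25 → s = 25.0000
seg 4 [274.9°–360°] simple-harmonic, h=-22: θ=297.2° here. β=22.3, B=85.1. -22/2·(1 − cos(π·0.2620)) = -3.5216 → s = 21.4784

21.4784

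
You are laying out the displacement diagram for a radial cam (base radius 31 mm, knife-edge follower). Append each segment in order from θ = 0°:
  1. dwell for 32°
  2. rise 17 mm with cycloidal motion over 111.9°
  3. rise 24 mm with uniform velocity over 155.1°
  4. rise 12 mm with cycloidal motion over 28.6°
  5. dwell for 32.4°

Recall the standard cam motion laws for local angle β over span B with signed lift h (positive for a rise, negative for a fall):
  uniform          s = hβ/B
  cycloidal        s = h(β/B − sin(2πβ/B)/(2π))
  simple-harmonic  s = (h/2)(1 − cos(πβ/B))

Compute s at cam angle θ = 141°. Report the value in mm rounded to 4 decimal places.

seg 1 [0°–32°] dwell: s stays 0.0000
seg 2 [32°–143.9°] cycloidal, h=17: θ=141° here. β=109, B=111.9. 17·(0.9741 − sin(2π·0.9741)/(2π)) = 16.9981 → s = 16.9981

16.9981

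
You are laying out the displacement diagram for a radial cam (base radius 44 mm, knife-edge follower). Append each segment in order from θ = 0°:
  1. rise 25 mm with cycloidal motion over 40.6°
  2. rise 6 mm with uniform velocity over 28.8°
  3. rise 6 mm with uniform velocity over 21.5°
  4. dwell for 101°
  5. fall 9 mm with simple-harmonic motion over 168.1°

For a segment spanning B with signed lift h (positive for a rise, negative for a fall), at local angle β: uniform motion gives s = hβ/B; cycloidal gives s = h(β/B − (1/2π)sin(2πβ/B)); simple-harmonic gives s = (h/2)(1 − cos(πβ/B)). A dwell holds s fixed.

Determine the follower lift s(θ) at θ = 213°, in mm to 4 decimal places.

seg 1 [0°–40.6°] cycloidal, h=25: full span → s += 25 → s = 25.0000
seg 2 [40.6°–69.4°] uniform, h=6: full span → s += 6 → s = 31.0000
seg 3 [69.4°–90.9°] uniform, h=6: full span → s += 6 → s = 37.0000
seg 4 [90.9°–191.9°] dwell: s stays 37.0000
seg 5 [191.9°–360°] simple-harmonic, h=-9: θ=213° here. β=21.1, B=168.1. -9/2·(1 − cos(π·0.1255)) = -0.3454 → s = 36.6546

36.6546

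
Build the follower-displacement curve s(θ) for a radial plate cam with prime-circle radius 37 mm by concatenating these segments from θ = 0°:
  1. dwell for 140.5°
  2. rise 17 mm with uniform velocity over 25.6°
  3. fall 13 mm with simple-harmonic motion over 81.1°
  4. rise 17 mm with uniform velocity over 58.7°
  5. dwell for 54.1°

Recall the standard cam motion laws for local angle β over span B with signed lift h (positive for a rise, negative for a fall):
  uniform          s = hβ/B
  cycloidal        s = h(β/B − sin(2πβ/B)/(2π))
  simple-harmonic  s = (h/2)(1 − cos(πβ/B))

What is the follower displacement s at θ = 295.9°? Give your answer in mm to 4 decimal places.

seg 1 [0°–140.5°] dwell: s stays 0.0000
seg 2 [140.5°–166.1°] uniform, h=17: full span → s += 17 → s = 17.0000
seg 3 [166.1°–247.2°] simple-harmonic, h=-13: full span → s += -13 → s = 4.0000
seg 4 [247.2°–305.9°] uniform, h=17: θ=295.9° here. β=48.7, B=58.7. 17·48.7/58.7 = 14.1039 → s = 18.1039

18.1039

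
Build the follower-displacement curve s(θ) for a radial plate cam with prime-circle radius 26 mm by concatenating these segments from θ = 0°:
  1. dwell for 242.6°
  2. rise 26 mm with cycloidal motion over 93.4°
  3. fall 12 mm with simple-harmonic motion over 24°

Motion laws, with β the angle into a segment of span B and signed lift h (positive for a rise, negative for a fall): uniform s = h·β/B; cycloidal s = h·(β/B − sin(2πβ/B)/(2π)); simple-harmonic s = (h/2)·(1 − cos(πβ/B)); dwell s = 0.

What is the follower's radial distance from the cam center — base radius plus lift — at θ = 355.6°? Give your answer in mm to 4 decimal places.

seg 1 [0°–242.6°] dwell: s stays 0.0000
seg 2 [242.6°–336°] cycloidal, h=26: full span → s += 26 → s = 26.0000
seg 3 [336°–360°] simple-harmonic, h=-12: θ=355.6° here. β=19.6, B=24. -12/2·(1 − cos(π·0.8167)) = -11.0320 → s = 14.9680
radial distance = base radius + s = 26 + 14.9680 = 40.9680

40.9680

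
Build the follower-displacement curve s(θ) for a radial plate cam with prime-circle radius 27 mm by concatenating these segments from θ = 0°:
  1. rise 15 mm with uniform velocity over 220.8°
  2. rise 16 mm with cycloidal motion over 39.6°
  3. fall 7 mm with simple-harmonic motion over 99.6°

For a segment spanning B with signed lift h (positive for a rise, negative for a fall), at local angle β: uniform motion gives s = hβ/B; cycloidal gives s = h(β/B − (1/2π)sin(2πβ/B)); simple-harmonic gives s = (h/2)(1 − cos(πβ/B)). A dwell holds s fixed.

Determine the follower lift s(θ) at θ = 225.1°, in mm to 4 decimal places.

seg 1 [0°–220.8°] uniform, h=15: full span → s += 15 → s = 15.0000
seg 2 [220.8°–260.4°] cycloidal, h=16: θ=225.1° here. β=4.3, B=39.6. 16·(0.1086 − sin(2π·0.1086)/(2π)) = 0.1317 → s = 15.1317

15.1317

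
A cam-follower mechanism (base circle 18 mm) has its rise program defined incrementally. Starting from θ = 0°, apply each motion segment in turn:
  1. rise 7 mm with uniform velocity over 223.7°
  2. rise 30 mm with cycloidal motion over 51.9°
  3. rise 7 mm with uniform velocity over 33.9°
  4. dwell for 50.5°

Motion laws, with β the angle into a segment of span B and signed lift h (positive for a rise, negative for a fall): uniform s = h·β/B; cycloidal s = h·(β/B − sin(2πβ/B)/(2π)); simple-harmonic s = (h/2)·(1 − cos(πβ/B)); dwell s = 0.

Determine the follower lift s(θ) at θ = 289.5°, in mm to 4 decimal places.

seg 1 [0°–223.7°] uniform, h=7: full span → s += 7 → s = 7.0000
seg 2 [223.7°–275.6°] cycloidal, h=30: full span → s += 30 → s = 37.0000
seg 3 [275.6°–309.5°] uniform, h=7: θ=289.5° here. β=13.9, B=33.9. 7·13.9/33.9 = 2.8702 → s = 39.8702

39.8702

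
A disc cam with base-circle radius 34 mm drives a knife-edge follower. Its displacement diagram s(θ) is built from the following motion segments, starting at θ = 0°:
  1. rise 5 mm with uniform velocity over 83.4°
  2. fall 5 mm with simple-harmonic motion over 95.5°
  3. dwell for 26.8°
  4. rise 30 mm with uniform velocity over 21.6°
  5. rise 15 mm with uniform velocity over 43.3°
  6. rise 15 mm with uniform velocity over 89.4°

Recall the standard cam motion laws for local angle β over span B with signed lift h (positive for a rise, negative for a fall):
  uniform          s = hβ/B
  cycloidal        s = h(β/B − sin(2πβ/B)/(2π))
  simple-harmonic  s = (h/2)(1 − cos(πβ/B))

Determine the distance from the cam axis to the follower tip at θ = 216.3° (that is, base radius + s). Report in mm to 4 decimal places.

seg 1 [0°–83.4°] uniform, h=5: full span → s += 5 → s = 5.0000
seg 2 [83.4°–178.9°] simple-harmonic, h=-5: full span → s += -5 → s = 0.0000
seg 3 [178.9°–205.7°] dwell: s stays 0.0000
seg 4 [205.7°–227.3°] uniform, h=30: θ=216.3° here. β=10.6, B=21.6. 30·10.6/21.6 = 14.7222 → s = 14.7222
radial distance = base radius + s = 34 + 14.7222 = 48.7222

48.7222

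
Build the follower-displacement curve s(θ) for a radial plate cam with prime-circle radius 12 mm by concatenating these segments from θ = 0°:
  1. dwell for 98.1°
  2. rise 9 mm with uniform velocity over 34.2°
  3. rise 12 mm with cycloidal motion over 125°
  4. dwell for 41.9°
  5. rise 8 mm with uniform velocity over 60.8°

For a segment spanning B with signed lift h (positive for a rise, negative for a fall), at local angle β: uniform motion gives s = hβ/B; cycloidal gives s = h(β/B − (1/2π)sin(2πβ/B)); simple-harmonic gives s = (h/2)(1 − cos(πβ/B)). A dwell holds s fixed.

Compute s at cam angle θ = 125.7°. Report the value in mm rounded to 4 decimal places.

seg 1 [0°–98.1°] dwell: s stays 0.0000
seg 2 [98.1°–132.3°] uniform, h=9: θ=125.7° here. β=27.6, B=34.2. 9·27.6/34.2 = 7.2632 → s = 7.2632

7.2632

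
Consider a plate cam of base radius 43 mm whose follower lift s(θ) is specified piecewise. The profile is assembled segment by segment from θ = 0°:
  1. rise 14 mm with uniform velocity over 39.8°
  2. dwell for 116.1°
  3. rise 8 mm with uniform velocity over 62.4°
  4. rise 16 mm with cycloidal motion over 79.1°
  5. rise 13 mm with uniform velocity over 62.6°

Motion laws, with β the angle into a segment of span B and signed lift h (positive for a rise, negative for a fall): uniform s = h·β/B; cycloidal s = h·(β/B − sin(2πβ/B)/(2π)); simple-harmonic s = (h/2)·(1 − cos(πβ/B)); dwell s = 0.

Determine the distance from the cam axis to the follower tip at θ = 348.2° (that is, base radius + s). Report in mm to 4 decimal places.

seg 1 [0°–39.8°] uniform, h=14: full span → s += 14 → s = 14.0000
seg 2 [39.8°–155.9°] dwell: s stays 14.0000
seg 3 [155.9°–218.3°] uniform, h=8: full span → s += 8 → s = 22.0000
seg 4 [218.3°–297.4°] cycloidal, h=16: full span → s += 16 → s = 38.0000
seg 5 [297.4°–360°] uniform, h=13: θ=348.2° here. β=50.8, B=62.6. 13·50.8/62.6 = 10.5495 → s = 48.5495
radial distance = base radius + s = 43 + 48.5495 = 91.5495

91.5495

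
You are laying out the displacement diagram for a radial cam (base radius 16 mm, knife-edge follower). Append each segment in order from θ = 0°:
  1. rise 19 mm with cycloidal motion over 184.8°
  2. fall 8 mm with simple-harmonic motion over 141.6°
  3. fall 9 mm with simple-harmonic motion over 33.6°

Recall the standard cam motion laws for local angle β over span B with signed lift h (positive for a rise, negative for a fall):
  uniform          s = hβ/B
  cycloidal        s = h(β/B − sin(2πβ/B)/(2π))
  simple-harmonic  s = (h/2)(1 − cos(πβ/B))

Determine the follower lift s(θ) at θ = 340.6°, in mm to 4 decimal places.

seg 1 [0°–184.8°] cycloidal, h=19: full span → s += 19 → s = 19.0000
seg 2 [184.8°–326.4°] simple-harmonic, h=-8: full span → s += -8 → s = 11.0000
seg 3 [326.4°–360°] simple-harmonic, h=-9: θ=340.6° here. β=14.2, B=33.6. -9/2·(1 − cos(π·0.4226)) = -3.4168 → s = 7.5832

7.5832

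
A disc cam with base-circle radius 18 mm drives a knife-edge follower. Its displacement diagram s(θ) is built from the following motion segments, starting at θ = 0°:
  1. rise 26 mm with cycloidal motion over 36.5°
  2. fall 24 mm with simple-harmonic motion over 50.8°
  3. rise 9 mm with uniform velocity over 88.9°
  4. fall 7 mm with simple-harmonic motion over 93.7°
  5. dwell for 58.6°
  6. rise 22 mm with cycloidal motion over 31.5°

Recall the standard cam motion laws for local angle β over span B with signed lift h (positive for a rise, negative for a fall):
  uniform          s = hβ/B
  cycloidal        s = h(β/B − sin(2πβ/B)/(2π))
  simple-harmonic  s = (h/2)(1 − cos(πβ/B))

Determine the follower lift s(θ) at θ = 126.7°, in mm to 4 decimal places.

seg 1 [0°–36.5°] cycloidal, h=26: full span → s += 26 → s = 26.0000
seg 2 [36.5°–87.3°] simple-harmonic, h=-24: full span → s += -24 → s = 2.0000
seg 3 [87.3°–176.2°] uniform, h=9: θ=126.7° here. β=39.4, B=88.9. 9·39.4/88.9 = 3.9888 → s = 5.9888

5.9888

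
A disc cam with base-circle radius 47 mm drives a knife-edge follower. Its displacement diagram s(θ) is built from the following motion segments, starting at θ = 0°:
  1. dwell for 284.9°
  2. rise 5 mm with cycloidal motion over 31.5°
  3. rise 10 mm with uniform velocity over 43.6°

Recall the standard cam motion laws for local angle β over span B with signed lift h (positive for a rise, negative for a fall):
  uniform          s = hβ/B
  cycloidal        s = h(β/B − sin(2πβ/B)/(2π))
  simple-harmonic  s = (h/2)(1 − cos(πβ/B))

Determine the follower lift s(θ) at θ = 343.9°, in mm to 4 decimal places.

seg 1 [0°–284.9°] dwell: s stays 0.0000
seg 2 [284.9°–316.4°] cycloidal, h=5: full span → s += 5 → s = 5.0000
seg 3 [316.4°–360°] uniform, h=10: θ=343.9° here. β=27.5, B=43.6. 10·27.5/43.6 = 6.3073 → s = 11.3073

11.3073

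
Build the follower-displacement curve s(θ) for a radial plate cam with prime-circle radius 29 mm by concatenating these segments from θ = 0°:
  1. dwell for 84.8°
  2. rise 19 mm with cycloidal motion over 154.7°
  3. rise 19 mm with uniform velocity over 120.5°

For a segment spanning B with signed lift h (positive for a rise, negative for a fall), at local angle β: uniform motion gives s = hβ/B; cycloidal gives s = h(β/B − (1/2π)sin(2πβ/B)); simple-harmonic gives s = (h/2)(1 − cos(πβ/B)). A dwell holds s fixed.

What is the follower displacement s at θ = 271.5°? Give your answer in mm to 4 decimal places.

seg 1 [0°–84.8°] dwell: s stays 0.0000
seg 2 [84.8°–239.5°] cycloidal, h=19: full span → s += 19 → s = 19.0000
seg 3 [239.5°–360°] uniform, h=19: θ=271.5° here. β=32, B=120.5. 19·32/120.5 = 5.0456 → s = 24.0456

24.0456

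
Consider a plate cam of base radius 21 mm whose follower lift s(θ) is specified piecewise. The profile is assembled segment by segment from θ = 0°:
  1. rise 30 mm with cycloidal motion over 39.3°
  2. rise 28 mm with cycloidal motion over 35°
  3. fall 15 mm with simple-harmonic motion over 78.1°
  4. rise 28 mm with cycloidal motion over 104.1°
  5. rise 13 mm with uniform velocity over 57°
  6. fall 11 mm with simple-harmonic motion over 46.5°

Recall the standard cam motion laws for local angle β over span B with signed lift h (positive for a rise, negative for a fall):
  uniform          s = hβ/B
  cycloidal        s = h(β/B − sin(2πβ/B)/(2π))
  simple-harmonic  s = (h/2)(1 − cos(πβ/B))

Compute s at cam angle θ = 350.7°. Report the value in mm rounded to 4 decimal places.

seg 1 [0°–39.3°] cycloidal, h=30: full span → s += 30 → s = 30.0000
seg 2 [39.3°–74.3°] cycloidal, h=28: full span → s += 28 → s = 58.0000
seg 3 [74.3°–152.4°] simple-harmonic, h=-15: full span → s += -15 → s = 43.0000
seg 4 [152.4°–256.5°] cycloidal, h=28: full span → s += 28 → s = 71.0000
seg 5 [256.5°–313.5°] uniform, h=13: full span → s += 13 → s = 84.0000
seg 6 [313.5°–360°] simple-harmonic, h=-11: θ=350.7° here. β=37.2, B=46.5. -11/2·(1 − cos(π·0.8000)) = -9.9496 → s = 74.0504

74.0504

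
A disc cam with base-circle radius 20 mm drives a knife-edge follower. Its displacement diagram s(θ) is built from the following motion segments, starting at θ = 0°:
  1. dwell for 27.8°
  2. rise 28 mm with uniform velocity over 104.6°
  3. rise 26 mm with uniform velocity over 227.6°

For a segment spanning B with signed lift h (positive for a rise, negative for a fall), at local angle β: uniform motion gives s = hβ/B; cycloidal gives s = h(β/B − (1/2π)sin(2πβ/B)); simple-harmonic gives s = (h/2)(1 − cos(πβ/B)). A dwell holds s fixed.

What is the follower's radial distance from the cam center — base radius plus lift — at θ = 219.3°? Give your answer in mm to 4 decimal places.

seg 1 [0°–27.8°] dwell: s stays 0.0000
seg 2 [27.8°–132.4°] uniform, h=28: full span → s += 28 → s = 28.0000
seg 3 [132.4°–360°] uniform, h=26: θ=219.3° here. β=86.9, B=227.6. 26·86.9/227.6 = 9.9271 → s = 37.9271
radial distance = base radius + s = 20 + 37.9271 = 57.9271

57.9271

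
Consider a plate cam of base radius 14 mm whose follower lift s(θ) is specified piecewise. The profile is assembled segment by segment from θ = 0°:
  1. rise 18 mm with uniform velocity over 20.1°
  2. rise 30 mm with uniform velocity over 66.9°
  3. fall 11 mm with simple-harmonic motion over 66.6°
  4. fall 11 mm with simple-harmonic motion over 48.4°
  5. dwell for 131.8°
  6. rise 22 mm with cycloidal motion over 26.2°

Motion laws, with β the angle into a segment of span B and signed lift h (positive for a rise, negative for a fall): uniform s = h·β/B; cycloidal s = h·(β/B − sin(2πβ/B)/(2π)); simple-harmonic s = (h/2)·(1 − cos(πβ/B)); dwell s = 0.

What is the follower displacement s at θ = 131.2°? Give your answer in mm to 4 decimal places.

seg 1 [0°–20.1°] uniform, h=18: full span → s += 18 → s = 18.0000
seg 2 [20.1°–87°] uniform, h=30: full span → s += 30 → s = 48.0000
seg 3 [87°–153.6°] simple-harmonic, h=-11: θ=131.2° here. β=44.2, B=66.6. -11/2·(1 − cos(π·0.6637)) = -8.2049 → s = 39.7951

39.7951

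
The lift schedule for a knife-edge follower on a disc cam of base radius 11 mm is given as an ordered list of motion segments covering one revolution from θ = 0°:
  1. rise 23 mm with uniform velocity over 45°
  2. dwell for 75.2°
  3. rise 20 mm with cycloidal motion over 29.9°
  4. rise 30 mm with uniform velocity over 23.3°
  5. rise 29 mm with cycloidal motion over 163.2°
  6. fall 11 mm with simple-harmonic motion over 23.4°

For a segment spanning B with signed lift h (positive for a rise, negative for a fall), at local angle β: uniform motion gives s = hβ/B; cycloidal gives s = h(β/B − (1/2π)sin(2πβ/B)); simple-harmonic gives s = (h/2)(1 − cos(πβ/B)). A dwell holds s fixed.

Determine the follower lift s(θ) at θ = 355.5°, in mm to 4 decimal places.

seg 1 [0°–45°] uniform, h=23: full span → s += 23 → s = 23.0000
seg 2 [45°–120.2°] dwell: s stays 23.0000
seg 3 [120.2°–150.1°] cycloidal, h=20: full span → s += 20 → s = 43.0000
seg 4 [150.1°–173.4°] uniform, h=30: full span → s += 30 → s = 73.0000
seg 5 [173.4°–336.6°] cycloidal, h=29: full span → s += 29 → s = 102.0000
seg 6 [336.6°–360°] simple-harmonic, h=-11: θ=355.5° here. β=18.9, B=23.4. -11/2·(1 − cos(π·0.8077)) = -10.0264 → s = 91.9736

91.9736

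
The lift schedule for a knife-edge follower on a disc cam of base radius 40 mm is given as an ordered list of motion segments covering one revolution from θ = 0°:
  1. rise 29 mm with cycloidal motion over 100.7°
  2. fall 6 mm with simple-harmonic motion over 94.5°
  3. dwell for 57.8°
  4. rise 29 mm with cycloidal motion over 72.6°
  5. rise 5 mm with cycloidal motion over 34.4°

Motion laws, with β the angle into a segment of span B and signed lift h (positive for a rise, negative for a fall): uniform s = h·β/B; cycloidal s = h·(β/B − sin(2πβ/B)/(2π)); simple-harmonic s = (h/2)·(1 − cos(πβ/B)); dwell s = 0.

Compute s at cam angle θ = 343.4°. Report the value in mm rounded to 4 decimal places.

seg 1 [0°–100.7°] cycloidal, h=29: full span → s += 29 → s = 29.0000
seg 2 [100.7°–195.2°] simple-harmonic, h=-6: full span → s += -6 → s = 23.0000
seg 3 [195.2°–253°] dwell: s stays 23.0000
seg 4 [253°–325.6°] cycloidal, h=29: full span → s += 29 → s = 52.0000
seg 5 [325.6°–360°] cycloidal, h=5: θ=343.4° here. β=17.8, B=34.4. 5·(0.5174 − sin(2π·0.5174)/(2π)) = 2.6742 → s = 54.6742

54.6742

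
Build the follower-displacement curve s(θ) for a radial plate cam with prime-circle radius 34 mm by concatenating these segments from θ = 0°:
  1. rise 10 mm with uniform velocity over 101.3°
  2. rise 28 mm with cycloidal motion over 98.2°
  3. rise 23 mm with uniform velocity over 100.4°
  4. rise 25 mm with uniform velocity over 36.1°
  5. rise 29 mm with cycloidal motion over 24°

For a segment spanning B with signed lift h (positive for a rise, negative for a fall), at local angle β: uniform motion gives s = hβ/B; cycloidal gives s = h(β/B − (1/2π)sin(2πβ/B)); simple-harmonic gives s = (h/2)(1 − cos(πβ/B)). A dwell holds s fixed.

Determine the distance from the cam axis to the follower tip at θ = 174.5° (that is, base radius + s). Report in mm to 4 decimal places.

seg 1 [0°–101.3°] uniform, h=10: full span → s += 10 → s = 10.0000
seg 2 [101.3°–199.5°] cycloidal, h=28: θ=174.5° here. β=73.2, B=98.2. 28·(0.7454 − sin(2π·0.7454)/(2π)) = 25.3262 → s = 35.3262
radial distance = base radius + s = 34 + 35.3262 = 69.3262

69.3262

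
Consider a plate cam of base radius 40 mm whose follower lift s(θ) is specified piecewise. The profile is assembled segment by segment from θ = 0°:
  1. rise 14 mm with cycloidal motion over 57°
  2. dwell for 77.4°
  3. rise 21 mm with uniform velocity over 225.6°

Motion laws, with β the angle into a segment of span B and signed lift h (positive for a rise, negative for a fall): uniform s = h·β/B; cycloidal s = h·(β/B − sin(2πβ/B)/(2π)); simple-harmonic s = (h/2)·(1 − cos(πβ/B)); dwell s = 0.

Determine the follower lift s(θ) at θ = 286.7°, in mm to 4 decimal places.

seg 1 [0°–57°] cycloidal, h=14: full span → s += 14 → s = 14.0000
seg 2 [57°–134.4°] dwell: s stays 14.0000
seg 3 [134.4°–360°] uniform, h=21: θ=286.7° here. β=152.3, B=225.6. 21·152.3/225.6 = 14.1769 → s = 28.1769

28.1769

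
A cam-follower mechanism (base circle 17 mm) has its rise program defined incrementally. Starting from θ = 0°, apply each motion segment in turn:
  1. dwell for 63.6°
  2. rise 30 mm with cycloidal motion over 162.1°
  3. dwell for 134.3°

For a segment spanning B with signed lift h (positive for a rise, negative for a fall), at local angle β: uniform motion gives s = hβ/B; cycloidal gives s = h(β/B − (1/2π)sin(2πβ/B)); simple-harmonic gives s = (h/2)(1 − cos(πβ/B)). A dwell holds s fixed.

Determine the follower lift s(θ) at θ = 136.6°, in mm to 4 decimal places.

seg 1 [0°–63.6°] dwell: s stays 0.0000
seg 2 [63.6°–225.7°] cycloidal, h=30: θ=136.6° here. β=73, B=162.1. 30·(0.4503 − sin(2π·0.4503)/(2π)) = 12.0444 → s = 12.0444

12.0444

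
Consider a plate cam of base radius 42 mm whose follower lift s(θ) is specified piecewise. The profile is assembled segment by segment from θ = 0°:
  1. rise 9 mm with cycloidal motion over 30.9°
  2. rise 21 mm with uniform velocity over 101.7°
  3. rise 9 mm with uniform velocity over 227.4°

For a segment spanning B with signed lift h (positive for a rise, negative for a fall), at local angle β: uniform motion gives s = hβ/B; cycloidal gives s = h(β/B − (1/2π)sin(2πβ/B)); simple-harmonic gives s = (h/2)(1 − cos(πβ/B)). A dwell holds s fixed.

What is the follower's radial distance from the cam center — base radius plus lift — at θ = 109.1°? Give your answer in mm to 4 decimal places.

seg 1 [0°–30.9°] cycloidal, h=9: full span → s += 9 → s = 9.0000
seg 2 [30.9°–132.6°] uniform, h=21: θ=109.1° here. β=78.2, B=101.7. 21·78.2/101.7 = 16.1475 → s = 25.1475
radial distance = base radius + s = 42 + 25.1475 = 67.1475

67.1475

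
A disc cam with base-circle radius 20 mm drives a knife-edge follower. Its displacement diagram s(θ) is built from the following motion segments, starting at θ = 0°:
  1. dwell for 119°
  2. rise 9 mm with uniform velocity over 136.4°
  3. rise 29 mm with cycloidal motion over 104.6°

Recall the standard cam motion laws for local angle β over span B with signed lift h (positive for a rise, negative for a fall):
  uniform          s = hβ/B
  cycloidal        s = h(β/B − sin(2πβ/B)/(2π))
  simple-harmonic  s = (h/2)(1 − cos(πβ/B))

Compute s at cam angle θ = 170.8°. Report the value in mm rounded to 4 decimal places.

seg 1 [0°–119°] dwell: s stays 0.0000
seg 2 [119°–255.4°] uniform, h=9: θ=170.8° here. β=51.8, B=136.4. 9·51.8/136.4 = 3.4179 → s = 3.4179

3.4179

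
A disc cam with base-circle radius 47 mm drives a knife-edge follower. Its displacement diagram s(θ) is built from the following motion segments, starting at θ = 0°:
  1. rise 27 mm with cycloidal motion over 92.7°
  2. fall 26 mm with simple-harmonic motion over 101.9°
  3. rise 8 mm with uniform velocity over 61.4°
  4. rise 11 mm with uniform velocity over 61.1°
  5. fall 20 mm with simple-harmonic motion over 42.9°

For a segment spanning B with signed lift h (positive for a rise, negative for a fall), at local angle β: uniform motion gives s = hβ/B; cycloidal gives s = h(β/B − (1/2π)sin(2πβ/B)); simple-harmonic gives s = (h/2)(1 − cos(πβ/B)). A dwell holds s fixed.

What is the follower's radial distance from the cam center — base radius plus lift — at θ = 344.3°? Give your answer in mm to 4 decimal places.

seg 1 [0°–92.7°] cycloidal, h=27: full span → s += 27 → s = 27.0000
seg 2 [92.7°–194.6°] simple-harmonic, h=-26: full span → s += -26 → s = 1.0000
seg 3 [194.6°–256°] uniform, h=8: full span → s += 8 → s = 9.0000
seg 4 [256°–317.1°] uniform, h=11: full span → s += 11 → s = 20.0000
seg 5 [317.1°–360°] simple-harmonic, h=-20: θ=344.3° here. β=27.2, B=42.9. -20/2·(1 − cos(π·0.6340)) = -14.0874 → s = 5.9126
radial distance = base radius + s = 47 + 5.9126 = 52.9126

52.9126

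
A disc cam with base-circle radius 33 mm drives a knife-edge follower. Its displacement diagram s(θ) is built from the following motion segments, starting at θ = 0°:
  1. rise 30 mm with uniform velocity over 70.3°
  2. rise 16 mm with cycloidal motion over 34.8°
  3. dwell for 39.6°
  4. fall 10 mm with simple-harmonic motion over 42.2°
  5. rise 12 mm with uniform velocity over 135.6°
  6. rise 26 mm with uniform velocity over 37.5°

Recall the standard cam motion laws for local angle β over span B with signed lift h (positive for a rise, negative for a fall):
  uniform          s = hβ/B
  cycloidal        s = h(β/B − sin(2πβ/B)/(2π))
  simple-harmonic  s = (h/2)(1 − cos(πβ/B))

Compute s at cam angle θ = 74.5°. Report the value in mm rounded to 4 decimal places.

seg 1 [0°–70.3°] uniform, h=30: full span → s += 30 → s = 30.0000
seg 2 [70.3°–105.1°] cycloidal, h=16: θ=74.5° here. β=4.2, B=34.8. 16·(0.1207 − sin(2π·0.1207)/(2π)) = 0.1798 → s = 30.1798

30.1798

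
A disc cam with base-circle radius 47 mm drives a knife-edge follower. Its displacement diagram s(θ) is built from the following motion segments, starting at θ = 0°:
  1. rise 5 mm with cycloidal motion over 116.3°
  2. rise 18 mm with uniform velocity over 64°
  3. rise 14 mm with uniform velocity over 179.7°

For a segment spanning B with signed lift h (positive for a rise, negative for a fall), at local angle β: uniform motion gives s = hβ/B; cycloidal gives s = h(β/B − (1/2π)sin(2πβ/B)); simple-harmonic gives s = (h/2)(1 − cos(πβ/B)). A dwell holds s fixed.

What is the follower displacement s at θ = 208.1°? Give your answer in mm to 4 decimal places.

seg 1 [0°–116.3°] cycloidal, h=5: full span → s += 5 → s = 5.0000
seg 2 [116.3°–180.3°] uniform, h=18: full span → s += 18 → s = 23.0000
seg 3 [180.3°–360°] uniform, h=14: θ=208.1° here. β=27.8, B=179.7. 14·27.8/179.7 = 2.1658 → s = 25.1658

25.1658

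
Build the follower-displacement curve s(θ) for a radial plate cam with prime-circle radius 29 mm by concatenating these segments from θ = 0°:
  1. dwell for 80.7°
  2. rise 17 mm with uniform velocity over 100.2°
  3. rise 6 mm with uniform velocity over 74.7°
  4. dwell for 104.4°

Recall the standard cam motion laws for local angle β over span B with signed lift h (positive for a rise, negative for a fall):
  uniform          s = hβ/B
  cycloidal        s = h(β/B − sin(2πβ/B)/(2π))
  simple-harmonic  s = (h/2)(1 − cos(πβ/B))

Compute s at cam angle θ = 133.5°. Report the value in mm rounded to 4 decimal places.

seg 1 [0°–80.7°] dwell: s stays 0.0000
seg 2 [80.7°–180.9°] uniform, h=17: θ=133.5° here. β=52.8, B=100.2. 17·52.8/100.2 = 8.9581 → s = 8.9581

8.9581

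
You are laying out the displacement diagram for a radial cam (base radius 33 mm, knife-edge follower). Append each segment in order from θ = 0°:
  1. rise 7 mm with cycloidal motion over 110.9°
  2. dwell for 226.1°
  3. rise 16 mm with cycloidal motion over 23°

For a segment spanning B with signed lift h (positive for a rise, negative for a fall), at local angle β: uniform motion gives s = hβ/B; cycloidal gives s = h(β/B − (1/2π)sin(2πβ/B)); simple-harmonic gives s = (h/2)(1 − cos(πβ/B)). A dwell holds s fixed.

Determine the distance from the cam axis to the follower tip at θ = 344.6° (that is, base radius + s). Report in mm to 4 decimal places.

seg 1 [0°–110.9°] cycloidal, h=7: full span → s += 7 → s = 7.0000
seg 2 [110.9°–337°] dwell: s stays 7.0000
seg 3 [337°–360°] cycloidal, h=16: θ=344.6° here. β=7.6, B=23. 16·(0.3304 − sin(2π·0.3304)/(2π)) = 3.0588 → s = 10.0588
radial distance = base radius + s = 33 + 10.0588 = 43.0588

43.0588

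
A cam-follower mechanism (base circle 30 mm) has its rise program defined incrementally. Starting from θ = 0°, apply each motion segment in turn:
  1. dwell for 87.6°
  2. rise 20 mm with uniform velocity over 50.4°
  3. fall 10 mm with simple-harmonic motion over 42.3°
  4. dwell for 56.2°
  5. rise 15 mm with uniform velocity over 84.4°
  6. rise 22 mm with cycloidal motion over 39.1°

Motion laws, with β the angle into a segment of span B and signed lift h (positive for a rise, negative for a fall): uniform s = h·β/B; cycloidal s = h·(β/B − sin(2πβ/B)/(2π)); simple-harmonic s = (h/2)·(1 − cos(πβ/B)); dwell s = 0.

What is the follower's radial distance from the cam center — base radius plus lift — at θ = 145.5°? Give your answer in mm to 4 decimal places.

seg 1 [0°–87.6°] dwell: s stays 0.0000
seg 2 [87.6°–138°] uniform, h=20: full span → s += 20 → s = 20.0000
seg 3 [138°–180.3°] simple-harmonic, h=-10: θ=145.5° here. β=7.5, B=42.3. -10/2·(1 − cos(π·0.1773)) = -0.7558 → s = 19.2442
radial distance = base radius + s = 30 + 19.2442 = 49.2442

49.2442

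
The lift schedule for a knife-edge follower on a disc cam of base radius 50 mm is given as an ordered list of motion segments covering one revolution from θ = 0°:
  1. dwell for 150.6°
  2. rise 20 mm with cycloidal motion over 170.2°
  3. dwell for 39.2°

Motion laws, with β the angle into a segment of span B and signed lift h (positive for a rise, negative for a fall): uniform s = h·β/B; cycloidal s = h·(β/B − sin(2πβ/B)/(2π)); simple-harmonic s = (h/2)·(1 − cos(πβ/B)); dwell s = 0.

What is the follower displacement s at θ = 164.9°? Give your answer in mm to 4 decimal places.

seg 1 [0°–150.6°] dwell: s stays 0.0000
seg 2 [150.6°–320.8°] cycloidal, h=20: θ=164.9° here. β=14.3, B=170.2. 20·(0.0840 − sin(2π·0.0840)/(2π)) = 0.0770 → s = 0.0770

0.0770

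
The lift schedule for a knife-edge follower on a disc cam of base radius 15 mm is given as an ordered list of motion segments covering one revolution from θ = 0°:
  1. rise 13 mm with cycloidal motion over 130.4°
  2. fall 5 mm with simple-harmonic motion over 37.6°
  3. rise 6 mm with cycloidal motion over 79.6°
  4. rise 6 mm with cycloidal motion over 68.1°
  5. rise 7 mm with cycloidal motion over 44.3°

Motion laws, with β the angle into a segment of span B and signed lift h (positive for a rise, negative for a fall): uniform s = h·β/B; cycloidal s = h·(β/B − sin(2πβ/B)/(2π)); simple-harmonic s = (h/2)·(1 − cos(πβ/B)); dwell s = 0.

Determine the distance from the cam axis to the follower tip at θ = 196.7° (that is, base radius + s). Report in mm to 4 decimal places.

seg 1 [0°–130.4°] cycloidal, h=13: full span → s += 13 → s = 13.0000
seg 2 [130.4°–168°] simple-harmonic, h=-5: full span → s += -5 → s = 8.0000
seg 3 [168°–247.6°] cycloidal, h=6: θ=196.7° here. β=28.7, B=79.6. 6·(0.3606 − sin(2π·0.3606)/(2π)) = 1.4296 → s = 9.4296
radial distance = base radius + s = 15 + 9.4296 = 24.4296

24.4296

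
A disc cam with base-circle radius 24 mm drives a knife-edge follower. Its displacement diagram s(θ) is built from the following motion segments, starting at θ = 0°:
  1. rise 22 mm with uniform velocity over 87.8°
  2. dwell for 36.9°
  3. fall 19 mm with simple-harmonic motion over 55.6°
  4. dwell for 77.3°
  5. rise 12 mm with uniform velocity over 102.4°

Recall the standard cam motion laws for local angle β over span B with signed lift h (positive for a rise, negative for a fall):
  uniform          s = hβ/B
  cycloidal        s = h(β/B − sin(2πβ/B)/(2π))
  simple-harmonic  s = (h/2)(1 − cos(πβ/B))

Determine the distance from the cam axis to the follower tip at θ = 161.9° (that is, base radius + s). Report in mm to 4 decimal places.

seg 1 [0°–87.8°] uniform, h=22: full span → s += 22 → s = 22.0000
seg 2 [87.8°–124.7°] dwell: s stays 22.0000
seg 3 [124.7°–180.3°] simple-harmonic, h=-19: θ=161.9° here. β=37.2, B=55.6. -19/2·(1 − cos(π·0.6691)) = -14.3118 → s = 7.6882
radial distance = base radius + s = 24 + 7.6882 = 31.6882

31.6882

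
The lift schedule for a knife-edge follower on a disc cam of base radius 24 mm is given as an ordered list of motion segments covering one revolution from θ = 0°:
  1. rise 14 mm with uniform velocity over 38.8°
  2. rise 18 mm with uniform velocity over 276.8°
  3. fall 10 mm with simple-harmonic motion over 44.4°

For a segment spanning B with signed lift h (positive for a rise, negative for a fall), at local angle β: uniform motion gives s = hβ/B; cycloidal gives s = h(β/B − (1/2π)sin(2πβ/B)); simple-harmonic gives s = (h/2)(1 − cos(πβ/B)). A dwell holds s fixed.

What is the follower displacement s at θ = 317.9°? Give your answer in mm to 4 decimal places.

seg 1 [0°–38.8°] uniform, h=14: full span → s += 14 → s = 14.0000
seg 2 [38.8°–315.6°] uniform, h=18: full span → s += 18 → s = 32.0000
seg 3 [315.6°–360°] simple-harmonic, h=-10: θ=317.9° here. β=2.3, B=44.4. -10/2·(1 − cos(π·0.0518)) = -0.0661 → s = 31.9339

31.9339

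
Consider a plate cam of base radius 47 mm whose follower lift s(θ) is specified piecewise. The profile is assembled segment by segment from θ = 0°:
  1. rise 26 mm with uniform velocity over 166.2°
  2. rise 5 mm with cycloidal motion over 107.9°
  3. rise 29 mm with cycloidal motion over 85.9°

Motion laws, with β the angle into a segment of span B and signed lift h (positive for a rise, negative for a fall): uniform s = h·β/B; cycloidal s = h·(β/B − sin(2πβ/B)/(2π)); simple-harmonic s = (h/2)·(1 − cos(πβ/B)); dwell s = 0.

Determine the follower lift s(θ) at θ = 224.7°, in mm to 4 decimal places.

seg 1 [0°–166.2°] uniform, h=26: full span → s += 26 → s = 26.0000
seg 2 [166.2°–274.1°] cycloidal, h=5: θ=224.7° here. β=58.5, B=107.9. 5·(0.5422 − sin(2π·0.5422)/(2π)) = 2.9192 → s = 28.9192

28.9192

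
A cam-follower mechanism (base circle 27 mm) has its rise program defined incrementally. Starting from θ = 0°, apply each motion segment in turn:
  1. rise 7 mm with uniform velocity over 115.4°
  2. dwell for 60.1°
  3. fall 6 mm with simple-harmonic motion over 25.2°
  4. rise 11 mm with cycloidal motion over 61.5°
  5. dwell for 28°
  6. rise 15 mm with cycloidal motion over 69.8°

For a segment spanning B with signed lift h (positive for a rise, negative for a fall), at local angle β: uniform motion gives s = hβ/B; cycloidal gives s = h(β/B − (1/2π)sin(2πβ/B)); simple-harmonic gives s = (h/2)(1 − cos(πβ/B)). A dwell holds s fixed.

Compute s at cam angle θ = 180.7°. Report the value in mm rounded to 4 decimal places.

seg 1 [0°–115.4°] uniform, h=7: full span → s += 7 → s = 7.0000
seg 2 [115.4°–175.5°] dwell: s stays 7.0000
seg 3 [175.5°–200.7°] simple-harmonic, h=-6: θ=180.7° here. β=5.2, B=25.2. -6/2·(1 − cos(π·0.2063)) = -0.6086 → s = 6.3914

6.3914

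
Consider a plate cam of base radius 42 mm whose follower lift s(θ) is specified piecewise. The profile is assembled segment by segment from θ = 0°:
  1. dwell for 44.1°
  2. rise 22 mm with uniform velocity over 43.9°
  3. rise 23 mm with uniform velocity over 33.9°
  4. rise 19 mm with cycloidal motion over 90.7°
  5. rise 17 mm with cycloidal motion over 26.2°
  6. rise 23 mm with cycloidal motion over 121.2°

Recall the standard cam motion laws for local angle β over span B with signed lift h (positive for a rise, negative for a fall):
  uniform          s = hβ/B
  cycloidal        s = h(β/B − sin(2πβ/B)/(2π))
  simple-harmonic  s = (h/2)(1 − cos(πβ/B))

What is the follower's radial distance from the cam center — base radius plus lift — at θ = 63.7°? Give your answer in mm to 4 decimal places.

seg 1 [0°–44.1°] dwell: s stays 0.0000
seg 2 [44.1°–88°] uniform, h=22: θ=63.7° here. β=19.6, B=43.9. 22·19.6/43.9 = 9.8223 → s = 9.8223
radial distance = base radius + s = 42 + 9.8223 = 51.8223

51.8223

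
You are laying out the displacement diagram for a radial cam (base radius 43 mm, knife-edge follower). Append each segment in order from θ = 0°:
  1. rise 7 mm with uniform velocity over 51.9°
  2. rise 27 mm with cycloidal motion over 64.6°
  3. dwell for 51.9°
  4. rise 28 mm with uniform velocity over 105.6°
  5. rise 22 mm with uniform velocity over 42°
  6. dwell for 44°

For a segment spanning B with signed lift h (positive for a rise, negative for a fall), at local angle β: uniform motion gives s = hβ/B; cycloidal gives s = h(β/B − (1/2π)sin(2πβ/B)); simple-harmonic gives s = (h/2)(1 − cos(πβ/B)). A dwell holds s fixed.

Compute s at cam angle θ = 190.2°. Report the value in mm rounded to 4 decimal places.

seg 1 [0°–51.9°] uniform, h=7: full span → s += 7 → s = 7.0000
seg 2 [51.9°–116.5°] cycloidal, h=27: full span → s += 27 → s = 34.0000
seg 3 [116.5°–168.4°] dwell: s stays 34.0000
seg 4 [168.4°–274°] uniform, h=28: θ=190.2° here. β=21.8, B=105.6. 28·21.8/105.6 = 5.7803 → s = 39.7803

39.7803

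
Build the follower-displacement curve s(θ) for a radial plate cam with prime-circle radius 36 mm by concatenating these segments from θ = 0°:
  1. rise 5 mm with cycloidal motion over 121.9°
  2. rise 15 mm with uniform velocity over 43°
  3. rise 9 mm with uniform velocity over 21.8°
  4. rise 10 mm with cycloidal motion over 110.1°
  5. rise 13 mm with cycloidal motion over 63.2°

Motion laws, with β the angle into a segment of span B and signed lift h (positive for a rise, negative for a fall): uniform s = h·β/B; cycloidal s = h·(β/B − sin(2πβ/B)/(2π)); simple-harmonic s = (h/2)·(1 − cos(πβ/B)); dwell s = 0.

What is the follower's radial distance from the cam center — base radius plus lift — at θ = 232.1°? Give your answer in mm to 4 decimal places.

seg 1 [0°–121.9°] cycloidal, h=5: full span → s += 5 → s = 5.0000
seg 2 [121.9°–164.9°] uniform, h=15: full span → s += 15 → s = 20.0000
seg 3 [164.9°–186.7°] uniform, h=9: full span → s += 9 → s = 29.0000
seg 4 [186.7°–296.8°] cycloidal, h=10: θ=232.1° here. β=45.4, B=110.1. 10·(0.4124 − sin(2π·0.4124)/(2π)) = 3.2907 → s = 32.2907
radial distance = base radius + s = 36 + 32.2907 = 68.2907

68.2907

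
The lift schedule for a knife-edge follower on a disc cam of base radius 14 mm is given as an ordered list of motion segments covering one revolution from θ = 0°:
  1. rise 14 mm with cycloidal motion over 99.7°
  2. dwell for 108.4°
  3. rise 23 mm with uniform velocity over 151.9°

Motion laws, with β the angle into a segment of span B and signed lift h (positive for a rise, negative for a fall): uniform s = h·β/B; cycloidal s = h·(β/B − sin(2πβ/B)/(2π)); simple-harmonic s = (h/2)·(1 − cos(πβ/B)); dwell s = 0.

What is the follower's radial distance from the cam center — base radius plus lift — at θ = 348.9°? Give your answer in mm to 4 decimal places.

seg 1 [0°–99.7°] cycloidal, h=14: full span → s += 14 → s = 14.0000
seg 2 [99.7°–208.1°] dwell: s stays 14.0000
seg 3 [208.1°–360°] uniform, h=23: θ=348.9° here. β=140.8, B=151.9. 23·140.8/151.9 = 21.3193 → s = 35.3193
radial distance = base radius + s = 14 + 35.3193 = 49.3193

49.3193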